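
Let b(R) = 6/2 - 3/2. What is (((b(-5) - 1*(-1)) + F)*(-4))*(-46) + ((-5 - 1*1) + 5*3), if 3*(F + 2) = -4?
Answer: -433/3 ≈ -144.33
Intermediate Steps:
b(R) = 3/2 (b(R) = 6*(½) - 3*½ = 3 - 3/2 = 3/2)
F = -10/3 (F = -2 + (⅓)*(-4) = -2 - 4/3 = -10/3 ≈ -3.3333)
(((b(-5) - 1*(-1)) + F)*(-4))*(-46) + ((-5 - 1*1) + 5*3) = (((3/2 - 1*(-1)) - 10/3)*(-4))*(-46) + ((-5 - 1*1) + 5*3) = (((3/2 + 1) - 10/3)*(-4))*(-46) + ((-5 - 1) + 15) = ((5/2 - 10/3)*(-4))*(-46) + (-6 + 15) = -⅚*(-4)*(-46) + 9 = (10/3)*(-46) + 9 = -460/3 + 9 = -433/3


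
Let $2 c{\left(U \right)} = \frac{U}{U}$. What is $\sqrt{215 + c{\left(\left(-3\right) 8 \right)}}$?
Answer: $\frac{\sqrt{862}}{2} \approx 14.68$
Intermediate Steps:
$c{\left(U \right)} = \frac{1}{2}$ ($c{\left(U \right)} = \frac{U \frac{1}{U}}{2} = \frac{1}{2} \cdot 1 = \frac{1}{2}$)
$\sqrt{215 + c{\left(\left(-3\right) 8 \right)}} = \sqrt{215 + \frac{1}{2}} = \sqrt{\frac{431}{2}} = \frac{\sqrt{862}}{2}$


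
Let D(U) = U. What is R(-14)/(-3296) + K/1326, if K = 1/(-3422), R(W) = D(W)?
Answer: 7940339/1869479664 ≈ 0.0042474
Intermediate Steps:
R(W) = W
K = -1/3422 ≈ -0.00029223
R(-14)/(-3296) + K/1326 = -14/(-3296) - 1/3422/1326 = -14*(-1/3296) - 1/3422*1/1326 = 7/1648 - 1/4537572 = 7940339/1869479664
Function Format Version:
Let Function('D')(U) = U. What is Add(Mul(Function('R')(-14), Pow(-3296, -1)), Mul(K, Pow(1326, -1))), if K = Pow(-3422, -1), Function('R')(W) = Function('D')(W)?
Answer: Rational(7940339, 1869479664) ≈ 0.0042474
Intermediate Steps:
Function('R')(W) = W
K = Rational(-1, 3422) ≈ -0.00029223
Add(Mul(Function('R')(-14), Pow(-3296, -1)), Mul(K, Pow(1326, -1))) = Add(Mul(-14, Pow(-3296, -1)), Mul(Rational(-1, 3422), Pow(1326, -1))) = Add(Mul(-14, Rational(-1, 3296)), Mul(Rational(-1, 3422), Rational(1, 1326))) = Add(Rational(7, 1648), Rational(-1, 4537572)) = Rational(7940339, 1869479664)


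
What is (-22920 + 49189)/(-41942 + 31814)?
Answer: -26269/10128 ≈ -2.5937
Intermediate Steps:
(-22920 + 49189)/(-41942 + 31814) = 26269/(-10128) = 26269*(-1/10128) = -26269/10128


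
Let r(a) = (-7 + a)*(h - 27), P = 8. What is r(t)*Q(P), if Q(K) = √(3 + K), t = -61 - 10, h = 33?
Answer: -468*√11 ≈ -1552.2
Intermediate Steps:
t = -71
r(a) = -42 + 6*a (r(a) = (-7 + a)*(33 - 27) = (-7 + a)*6 = -42 + 6*a)
r(t)*Q(P) = (-42 + 6*(-71))*√(3 + 8) = (-42 - 426)*√11 = -468*√11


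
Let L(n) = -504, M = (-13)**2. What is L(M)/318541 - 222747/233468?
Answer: -71071719999/74369130188 ≈ -0.95566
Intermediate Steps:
M = 169
L(M)/318541 - 222747/233468 = -504/318541 - 222747/233468 = -71071719999/74369130188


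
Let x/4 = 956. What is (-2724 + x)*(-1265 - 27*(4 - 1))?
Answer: -1480600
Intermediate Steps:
x = 3824 (x = 4*956 = 3824)
(-2724 + x)*(-1265 - 27*(4 - 1)) = (-2724 + 3824)*(-1265 - 27*(4 - 1)) = 1100*(-1265 - 27*3) = 1100*(-1265 - 81) = 1100*(-1346) = -1480600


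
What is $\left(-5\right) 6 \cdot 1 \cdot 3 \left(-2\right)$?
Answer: $180$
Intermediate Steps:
$\left(-5\right) 6 \cdot 1 \cdot 3 \left(-2\right) = \left(-30\right) 1 \cdot 3 \left(-2\right) = \left(-30\right) 3 \left(-2\right) = \left(-90\right) \left(-2\right) = 180$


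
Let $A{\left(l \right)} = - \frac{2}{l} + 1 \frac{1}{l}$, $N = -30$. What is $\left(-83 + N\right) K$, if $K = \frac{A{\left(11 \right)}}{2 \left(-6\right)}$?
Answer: $- \frac{113}{132} \approx -0.85606$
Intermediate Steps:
$A{\left(l \right)} = - \frac{1}{l}$ ($A{\left(l \right)} = - \frac{2}{l} + \frac{1}{l} = - \frac{1}{l}$)
$K = \frac{1}{132}$ ($K = \frac{\left(-1\right) \frac{1}{11}}{2 \left(-6\right)} = \frac{\left(-1\right) \frac{1}{11}}{-12} = \left(- \frac{1}{11}\right) \left(- \frac{1}{12}\right) = \frac{1}{132} \approx 0.0075758$)
$\left(-83 + N\right) K = \left(-83 - 30\right) \frac{1}{132} = \left(-113\right) \frac{1}{132} = - \frac{113}{132}$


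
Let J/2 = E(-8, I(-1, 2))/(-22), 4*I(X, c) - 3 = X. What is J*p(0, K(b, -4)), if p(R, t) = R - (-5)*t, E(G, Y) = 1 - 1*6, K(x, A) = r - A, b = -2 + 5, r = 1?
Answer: 125/11 ≈ 11.364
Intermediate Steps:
I(X, c) = ¾ + X/4
b = 3
K(x, A) = 1 - A
E(G, Y) = -5 (E(G, Y) = 1 - 6 = -5)
p(R, t) = R + 5*t
J = 5/11 (J = 2*(-5/(-22)) = 2*(-5*(-1/22)) = 2*(5/22) = 5/11 ≈ 0.45455)
J*p(0, K(b, -4)) = 5*(0 + 5*(1 - 1*(-4)))/11 = 5*(0 + 5*(1 + 4))/11 = 5*(0 + 5*5)/11 = 5*(0 + 25)/11 = (5/11)*25 = 125/11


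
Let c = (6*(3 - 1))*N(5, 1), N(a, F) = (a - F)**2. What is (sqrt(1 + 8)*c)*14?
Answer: 8064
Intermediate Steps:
c = 192 (c = (6*(3 - 1))*(1 - 1*5)**2 = (6*2)*(1 - 5)**2 = 12*(-4)**2 = 12*16 = 192)
(sqrt(1 + 8)*c)*14 = (sqrt(1 + 8)*192)*14 = (sqrt(9)*192)*14 = (3*192)*14 = 576*14 = 8064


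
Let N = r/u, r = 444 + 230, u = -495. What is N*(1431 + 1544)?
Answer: -401030/99 ≈ -4050.8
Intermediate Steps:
r = 674
N = -674/495 (N = 674/(-495) = 674*(-1/495) = -674/495 ≈ -1.3616)
N*(1431 + 1544) = -674*(1431 + 1544)/495 = -674/495*2975 = -401030/99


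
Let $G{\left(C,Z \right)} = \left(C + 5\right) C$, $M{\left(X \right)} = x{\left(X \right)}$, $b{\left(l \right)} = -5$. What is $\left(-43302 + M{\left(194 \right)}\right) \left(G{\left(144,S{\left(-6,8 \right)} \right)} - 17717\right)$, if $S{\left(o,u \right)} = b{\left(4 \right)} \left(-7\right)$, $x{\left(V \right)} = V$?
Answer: $-161180812$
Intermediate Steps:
$M{\left(X \right)} = X$
$S{\left(o,u \right)} = 35$ ($S{\left(o,u \right)} = \left(-5\right) \left(-7\right) = 35$)
$G{\left(C,Z \right)} = C \left(5 + C\right)$ ($G{\left(C,Z \right)} = \left(5 + C\right) C = C \left(5 + C\right)$)
$\left(-43302 + M{\left(194 \right)}\right) \left(G{\left(144,S{\left(-6,8 \right)} \right)} - 17717\right) = \left(-43302 + 194\right) \left(144 \left(5 + 144\right) - 17717\right) = - 43108 \left(144 \cdot 149 - 17717\right) = - 43108 \left(21456 - 17717\right) = \left(-43108\right) 3739 = -161180812$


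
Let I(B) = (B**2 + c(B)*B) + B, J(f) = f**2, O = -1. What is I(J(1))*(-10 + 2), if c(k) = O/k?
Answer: -8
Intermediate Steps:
c(k) = -1/k
I(B) = -1 + B + B**2 (I(B) = (B**2 + (-1/B)*B) + B = (B**2 - 1) + B = (-1 + B**2) + B = -1 + B + B**2)
I(J(1))*(-10 + 2) = (-1 + 1**2*(1 + 1**2))*(-10 + 2) = (-1 + 1*(1 + 1))*(-8) = (-1 + 1*2)*(-8) = (-1 + 2)*(-8) = 1*(-8) = -8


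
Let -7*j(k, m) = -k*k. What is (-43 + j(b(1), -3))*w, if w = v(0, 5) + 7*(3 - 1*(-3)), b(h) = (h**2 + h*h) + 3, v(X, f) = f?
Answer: -12972/7 ≈ -1853.1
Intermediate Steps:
b(h) = 3 + 2*h**2 (b(h) = (h**2 + h**2) + 3 = 2*h**2 + 3 = 3 + 2*h**2)
w = 47 (w = 5 + 7*(3 - 1*(-3)) = 5 + 7*(3 + 3) = 5 + 7*6 = 5 + 42 = 47)
j(k, m) = k**2/7 (j(k, m) = -(-1)*k*k/7 = -(-1)*k**2/7 = k**2/7)
(-43 + j(b(1), -3))*w = (-43 + (3 + 2*1**2)**2/7)*47 = (-43 + (3 + 2*1)**2/7)*47 = (-43 + (3 + 2)**2/7)*47 = (-43 + (1/7)*5**2)*47 = (-43 + (1/7)*25)*47 = (-43 + 25/7)*47 = -276/7*47 = -12972/7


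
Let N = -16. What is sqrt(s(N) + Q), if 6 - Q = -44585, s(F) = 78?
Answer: sqrt(44669) ≈ 211.35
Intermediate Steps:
Q = 44591 (Q = 6 - 1*(-44585) = 6 + 44585 = 44591)
sqrt(s(N) + Q) = sqrt(78 + 44591) = sqrt(44669)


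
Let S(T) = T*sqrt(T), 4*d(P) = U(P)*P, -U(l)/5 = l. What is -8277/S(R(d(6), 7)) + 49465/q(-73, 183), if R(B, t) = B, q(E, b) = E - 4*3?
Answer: -9893/17 - 2759*I*sqrt(5)/225 ≈ -581.94 - 27.419*I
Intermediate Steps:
U(l) = -5*l
q(E, b) = -12 + E (q(E, b) = E - 12 = -12 + E)
d(P) = -5*P**2/4 (d(P) = ((-5*P)*P)/4 = (-5*P**2)/4 = -5*P**2/4)
S(T) = T**(3/2)
-8277/S(R(d(6), 7)) + 49465/q(-73, 183) = -8277*I*sqrt(5)/675 + 49465/(-12 - 73) = -8277*I*sqrt(5)/675 + 49465/(-85) = -8277*I*sqrt(5)/675 + 49465*(-1/85) = -8277*I*sqrt(5)/675 - 9893/17 = -2759*I*sqrt(5)/225 - 9893/17 = -9893/17 - 2759*I*sqrt(5)/225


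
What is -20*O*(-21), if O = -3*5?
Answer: -6300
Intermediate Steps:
O = -15
-20*O*(-21) = -20*(-15)*(-21) = 300*(-21) = -6300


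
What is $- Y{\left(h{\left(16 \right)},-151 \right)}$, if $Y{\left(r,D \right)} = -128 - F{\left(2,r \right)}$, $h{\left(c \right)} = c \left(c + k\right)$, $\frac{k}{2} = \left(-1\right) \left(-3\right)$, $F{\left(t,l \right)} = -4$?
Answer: $124$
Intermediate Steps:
$k = 6$ ($k = 2 \left(\left(-1\right) \left(-3\right)\right) = 2 \cdot 3 = 6$)
$h{\left(c \right)} = c \left(6 + c\right)$ ($h{\left(c \right)} = c \left(c + 6\right) = c \left(6 + c\right)$)
$Y{\left(r,D \right)} = -124$ ($Y{\left(r,D \right)} = -128 - -4 = -128 + 4 = -124$)
$- Y{\left(h{\left(16 \right)},-151 \right)} = \left(-1\right) \left(-124\right) = 124$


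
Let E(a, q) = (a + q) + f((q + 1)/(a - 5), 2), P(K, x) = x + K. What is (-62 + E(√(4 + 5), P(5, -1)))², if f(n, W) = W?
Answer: 2809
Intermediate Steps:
P(K, x) = K + x
E(a, q) = 2 + a + q (E(a, q) = (a + q) + 2 = 2 + a + q)
(-62 + E(√(4 + 5), P(5, -1)))² = (-62 + (2 + √(4 + 5) + (5 - 1)))² = (-62 + (2 + √9 + 4))² = (-62 + (2 + 3 + 4))² = (-62 + 9)² = (-53)² = 2809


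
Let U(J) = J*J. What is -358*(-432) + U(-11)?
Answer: 154777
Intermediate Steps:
U(J) = J**2
-358*(-432) + U(-11) = -358*(-432) + (-11)**2 = 154656 + 121 = 154777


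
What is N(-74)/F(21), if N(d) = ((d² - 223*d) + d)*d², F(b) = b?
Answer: 119946304/21 ≈ 5.7117e+6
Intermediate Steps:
N(d) = d²*(d² - 222*d) (N(d) = (d² - 222*d)*d² = d²*(d² - 222*d))
N(-74)/F(21) = ((-74)³*(-222 - 74))/21 = -405224*(-296)*(1/21) = 119946304*(1/21) = 119946304/21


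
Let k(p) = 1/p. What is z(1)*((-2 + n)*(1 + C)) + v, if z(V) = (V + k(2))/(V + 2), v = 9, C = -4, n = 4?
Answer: 6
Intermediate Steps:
z(V) = (½ + V)/(2 + V) (z(V) = (V + 1/2)/(V + 2) = (V + ½)/(2 + V) = (½ + V)/(2 + V))
z(1)*((-2 + n)*(1 + C)) + v = ((½ + 1)/(2 + 1))*((-2 + 4)*(1 - 4)) + 9 = ((3/2)/3)*(2*(-3)) + 9 = ((⅓)*(3/2))*(-6) + 9 = (½)*(-6) + 9 = -3 + 9 = 6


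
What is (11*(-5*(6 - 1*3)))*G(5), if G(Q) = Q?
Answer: -825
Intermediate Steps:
(11*(-5*(6 - 1*3)))*G(5) = (11*(-5*(6 - 1*3)))*5 = (11*(-5*(6 - 3)))*5 = (11*(-5*3))*5 = (11*(-15))*5 = -165*5 = -825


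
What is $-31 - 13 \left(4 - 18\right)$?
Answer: $151$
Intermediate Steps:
$-31 - 13 \left(4 - 18\right) = -31 - -182 = -31 + 182 = 151$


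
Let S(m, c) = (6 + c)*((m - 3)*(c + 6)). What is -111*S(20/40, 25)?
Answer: 533355/2 ≈ 2.6668e+5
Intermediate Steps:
S(m, c) = (6 + c)**2*(-3 + m) (S(m, c) = (6 + c)*((-3 + m)*(6 + c)) = (6 + c)**2*(-3 + m))
-111*S(20/40, 25) = -111*(6 + 25)**2*(-3 + 20/40) = -111*31**2*(-3 + 20*(1/40)) = -106671*(-3 + 1/2) = -106671*(-5)/2 = -111*(-4805/2) = 533355/2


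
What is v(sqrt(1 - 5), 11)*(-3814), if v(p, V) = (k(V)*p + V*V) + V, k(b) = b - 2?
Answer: -503448 - 68652*I ≈ -5.0345e+5 - 68652.0*I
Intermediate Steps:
k(b) = -2 + b
v(p, V) = V + V**2 + p*(-2 + V) (v(p, V) = ((-2 + V)*p + V*V) + V = (p*(-2 + V) + V**2) + V = (V**2 + p*(-2 + V)) + V = V + V**2 + p*(-2 + V))
v(sqrt(1 - 5), 11)*(-3814) = (11 + 11**2 + sqrt(1 - 5)*(-2 + 11))*(-3814) = (11 + 121 + sqrt(-4)*9)*(-3814) = (11 + 121 + (2*I)*9)*(-3814) = (11 + 121 + 18*I)*(-3814) = (132 + 18*I)*(-3814) = -503448 - 68652*I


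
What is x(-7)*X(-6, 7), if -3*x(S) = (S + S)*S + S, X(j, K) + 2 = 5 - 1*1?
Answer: -182/3 ≈ -60.667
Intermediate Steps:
X(j, K) = 2 (X(j, K) = -2 + (5 - 1*1) = -2 + (5 - 1) = -2 + 4 = 2)
x(S) = -2*S**2/3 - S/3 (x(S) = -((S + S)*S + S)/3 = -((2*S)*S + S)/3 = -(2*S**2 + S)/3 = -(S + 2*S**2)/3 = -2*S**2/3 - S/3)
x(-7)*X(-6, 7) = -1/3*(-7)*(1 + 2*(-7))*2 = -1/3*(-7)*(1 - 14)*2 = -1/3*(-7)*(-13)*2 = -91/3*2 = -182/3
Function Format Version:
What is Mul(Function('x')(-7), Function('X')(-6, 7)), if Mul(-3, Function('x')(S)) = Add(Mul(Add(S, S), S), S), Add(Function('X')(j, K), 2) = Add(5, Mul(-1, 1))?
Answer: Rational(-182, 3) ≈ -60.667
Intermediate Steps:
Function('X')(j, K) = 2 (Function('X')(j, K) = Add(-2, Add(5, Mul(-1, 1))) = Add(-2, Add(5, -1)) = Add(-2, 4) = 2)
Function('x')(S) = Add(Mul(Rational(-2, 3), Pow(S, 2)), Mul(Rational(-1, 3), S)) (Function('x')(S) = Mul(Rational(-1, 3), Add(Mul(Add(S, S), S), S)) = Mul(Rational(-1, 3), Add(Mul(Mul(2, S), S), S)) = Mul(Rational(-1, 3), Add(Mul(2, Pow(S, 2)), S)) = Mul(Rational(-1, 3), Add(S, Mul(2, Pow(S, 2)))) = Add(Mul(Rational(-2, 3), Pow(S, 2)), Mul(Rational(-1, 3), S)))
Mul(Function('x')(-7), Function('X')(-6, 7)) = Mul(Mul(Rational(-1, 3), -7, Add(1, Mul(2, -7))), 2) = Mul(Mul(Rational(-1, 3), -7, Add(1, -14)), 2) = Mul(Mul(Rational(-1, 3), -7, -13), 2) = Mul(Rational(-91, 3), 2) = Rational(-182, 3)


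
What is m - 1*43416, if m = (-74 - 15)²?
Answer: -35495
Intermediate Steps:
m = 7921 (m = (-89)² = 7921)
m - 1*43416 = 7921 - 1*43416 = 7921 - 43416 = -35495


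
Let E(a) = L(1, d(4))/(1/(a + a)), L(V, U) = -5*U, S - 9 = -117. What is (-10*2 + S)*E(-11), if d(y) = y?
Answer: -56320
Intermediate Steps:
S = -108 (S = 9 - 117 = -108)
E(a) = -40*a (E(a) = (-5*4)/(1/(a + a)) = -20*2*a = -40*a)
(-10*2 + S)*E(-11) = (-10*2 - 108)*(-40*(-11)) = (-20 - 108)*440 = -128*440 = -56320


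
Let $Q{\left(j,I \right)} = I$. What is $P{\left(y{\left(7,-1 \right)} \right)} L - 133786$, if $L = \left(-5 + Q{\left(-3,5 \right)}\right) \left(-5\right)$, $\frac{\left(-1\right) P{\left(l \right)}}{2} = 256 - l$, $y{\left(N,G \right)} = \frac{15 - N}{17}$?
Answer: $-133786$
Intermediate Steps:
$y{\left(N,G \right)} = \frac{15}{17} - \frac{N}{17}$ ($y{\left(N,G \right)} = \left(15 - N\right) \frac{1}{17} = \frac{15}{17} - \frac{N}{17}$)
$P{\left(l \right)} = -512 + 2 l$ ($P{\left(l \right)} = - 2 \left(256 - l\right) = -512 + 2 l$)
$L = 0$ ($L = \left(-5 + 5\right) \left(-5\right) = 0 \left(-5\right) = 0$)
$P{\left(y{\left(7,-1 \right)} \right)} L - 133786 = \left(-512 + 2 \left(\frac{15}{17} - \frac{7}{17}\right)\right) 0 - 133786 = \left(-512 + 2 \cdot \frac{8}{17}\right) 0 - 133786 = \left(-512 + \frac{16}{17}\right) 0 - 133786 = \left(- \frac{8688}{17}\right) 0 - 133786 = 0 - 133786 = -133786$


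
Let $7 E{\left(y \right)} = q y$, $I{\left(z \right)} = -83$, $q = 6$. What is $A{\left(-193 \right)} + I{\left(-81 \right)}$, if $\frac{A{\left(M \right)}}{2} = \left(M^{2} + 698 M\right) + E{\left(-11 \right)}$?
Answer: $- \frac{1365223}{7} \approx -1.9503 \cdot 10^{5}$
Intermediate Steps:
$E{\left(y \right)} = \frac{6 y}{7}$
$A{\left(M \right)} = - \frac{132}{7} + 2 M^{2} + 1396 M$ ($A{\left(M \right)} = 2 \left(\left(M^{2} + 698 M\right) + \frac{6}{7} \left(-11\right)\right) = 2 \left(\left(M^{2} + 698 M\right) - \frac{66}{7}\right) = 2 \left(- \frac{66}{7} + M^{2} + 698 M\right) = - \frac{132}{7} + 2 M^{2} + 1396 M$)
$A{\left(-193 \right)} + I{\left(-81 \right)} = \left(- \frac{132}{7} + 2 \left(-193\right)^{2} + 1396 \left(-193\right)\right) - 83 = \left(- \frac{132}{7} + 2 \cdot 37249 - 269428\right) - 83 = \left(- \frac{132}{7} + 74498 - 269428\right) - 83 = - \frac{1364642}{7} - 83 = - \frac{1365223}{7}$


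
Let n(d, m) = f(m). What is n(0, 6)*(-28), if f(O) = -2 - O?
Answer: 224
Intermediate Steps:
n(d, m) = -2 - m
n(0, 6)*(-28) = (-2 - 1*6)*(-28) = (-2 - 6)*(-28) = -8*(-28) = 224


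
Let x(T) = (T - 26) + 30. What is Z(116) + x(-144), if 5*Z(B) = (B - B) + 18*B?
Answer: 1388/5 ≈ 277.60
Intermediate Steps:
x(T) = 4 + T (x(T) = (-26 + T) + 30 = 4 + T)
Z(B) = 18*B/5 (Z(B) = ((B - B) + 18*B)/5 = (0 + 18*B)/5 = (18*B)/5 = 18*B/5)
Z(116) + x(-144) = (18/5)*116 + (4 - 144) = 2088/5 - 140 = 1388/5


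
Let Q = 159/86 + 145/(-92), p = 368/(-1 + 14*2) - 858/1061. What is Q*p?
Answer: 198148639/56663766 ≈ 3.4969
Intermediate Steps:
p = 367282/28647 (p = 368/(-1 + 28) - 858*1/1061 = 368/27 - 858/1061 = 367282/28647 ≈ 12.821)
Q = 1079/3956 (Q = 159*(1/86) + 145*(-1/92) = 159/86 - 145/92 = 1079/3956 ≈ 0.27275)
Q*p = (1079/3956)*(367282/28647) = 198148639/56663766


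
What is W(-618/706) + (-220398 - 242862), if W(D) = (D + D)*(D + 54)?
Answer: -57737954694/124609 ≈ -4.6335e+5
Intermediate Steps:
W(D) = 2*D*(54 + D) (W(D) = (2*D)*(54 + D) = 2*D*(54 + D))
W(-618/706) + (-220398 - 242862) = 2*(-618/706)*(54 - 618/706) + (-220398 - 242862) = 2*(-618*1/706)*(54 - 618*1/706) - 463260 = 2*(-309/353)*(54 - 309/353) - 463260 = 2*(-309/353)*(18753/353) - 463260 = -11589354/124609 - 463260 = -57737954694/124609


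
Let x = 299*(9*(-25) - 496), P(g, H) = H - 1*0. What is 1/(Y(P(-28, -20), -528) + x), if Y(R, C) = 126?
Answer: -1/215453 ≈ -4.6414e-6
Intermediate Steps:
P(g, H) = H (P(g, H) = H + 0 = H)
x = -215579 (x = 299*(-225 - 496) = 299*(-721) = -215579)
1/(Y(P(-28, -20), -528) + x) = 1/(126 - 215579) = 1/(-215453) = -1/215453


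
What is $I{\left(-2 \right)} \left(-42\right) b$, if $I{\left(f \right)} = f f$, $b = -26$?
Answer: $4368$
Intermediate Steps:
$I{\left(f \right)} = f^{2}$
$I{\left(-2 \right)} \left(-42\right) b = \left(-2\right)^{2} \left(-42\right) \left(-26\right) = 4 \left(-42\right) \left(-26\right) = \left(-168\right) \left(-26\right) = 4368$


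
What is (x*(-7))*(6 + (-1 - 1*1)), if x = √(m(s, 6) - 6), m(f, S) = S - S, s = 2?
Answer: -28*I*√6 ≈ -68.586*I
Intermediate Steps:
m(f, S) = 0
x = I*√6 (x = √(0 - 6) = √(-6) = I*√6 ≈ 2.4495*I)
(x*(-7))*(6 + (-1 - 1*1)) = ((I*√6)*(-7))*(6 + (-1 - 1*1)) = (-7*I*√6)*(6 + (-1 - 1)) = (-7*I*√6)*(6 - 2) = -7*I*√6*4 = -28*I*√6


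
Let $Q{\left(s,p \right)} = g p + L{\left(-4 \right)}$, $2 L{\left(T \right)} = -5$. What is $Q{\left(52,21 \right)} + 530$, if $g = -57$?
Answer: $- \frac{1339}{2} \approx -669.5$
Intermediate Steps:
$L{\left(T \right)} = - \frac{5}{2}$ ($L{\left(T \right)} = \frac{1}{2} \left(-5\right) = - \frac{5}{2}$)
$Q{\left(s,p \right)} = - \frac{5}{2} - 57 p$ ($Q{\left(s,p \right)} = - 57 p - \frac{5}{2} = - \frac{5}{2} - 57 p$)
$Q{\left(52,21 \right)} + 530 = \left(- \frac{5}{2} - 1197\right) + 530 = - \frac{2399}{2} + 530 = - \frac{1339}{2}$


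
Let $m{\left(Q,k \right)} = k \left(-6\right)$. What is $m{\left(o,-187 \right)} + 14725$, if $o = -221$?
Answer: $15847$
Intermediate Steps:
$m{\left(Q,k \right)} = - 6 k$
$m{\left(o,-187 \right)} + 14725 = \left(-6\right) \left(-187\right) + 14725 = 1122 + 14725 = 15847$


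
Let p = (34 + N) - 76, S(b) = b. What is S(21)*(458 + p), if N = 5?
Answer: 8841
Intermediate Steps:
p = -37 (p = (34 + 5) - 76 = 39 - 76 = -37)
S(21)*(458 + p) = 21*(458 - 37) = 21*421 = 8841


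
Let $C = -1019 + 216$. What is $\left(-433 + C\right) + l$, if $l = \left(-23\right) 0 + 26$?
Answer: $-1210$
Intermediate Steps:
$l = 26$ ($l = 0 + 26 = 26$)
$C = -803$
$\left(-433 + C\right) + l = \left(-433 - 803\right) + 26 = -1236 + 26 = -1210$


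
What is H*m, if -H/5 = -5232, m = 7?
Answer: 183120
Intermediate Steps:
H = 26160 (H = -5*(-5232) = 26160)
H*m = 26160*7 = 183120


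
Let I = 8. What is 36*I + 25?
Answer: 313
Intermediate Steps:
36*I + 25 = 36*8 + 25 = 288 + 25 = 313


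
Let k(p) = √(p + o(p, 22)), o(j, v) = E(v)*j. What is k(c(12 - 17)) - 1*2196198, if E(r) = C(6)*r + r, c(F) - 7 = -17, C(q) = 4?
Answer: -2196198 + I*√1110 ≈ -2.1962e+6 + 33.317*I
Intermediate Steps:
c(F) = -10 (c(F) = 7 - 17 = -10)
E(r) = 5*r (E(r) = 4*r + r = 5*r)
o(j, v) = 5*j*v (o(j, v) = (5*v)*j = 5*j*v)
k(p) = √111*√p (k(p) = √(p + 5*p*22) = √(p + 110*p) = √(111*p) = √111*√p)
k(c(12 - 17)) - 1*2196198 = √111*√(-10) - 1*2196198 = √111*(I*√10) - 2196198 = I*√1110 - 2196198 = -2196198 + I*√1110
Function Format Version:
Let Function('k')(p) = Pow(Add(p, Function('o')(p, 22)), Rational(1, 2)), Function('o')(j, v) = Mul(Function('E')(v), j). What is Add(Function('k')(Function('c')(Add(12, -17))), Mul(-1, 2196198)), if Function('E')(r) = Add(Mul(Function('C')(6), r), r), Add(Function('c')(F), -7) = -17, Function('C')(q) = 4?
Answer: Add(-2196198, Mul(I, Pow(1110, Rational(1, 2)))) ≈ Add(-2.1962e+6, Mul(33.317, I))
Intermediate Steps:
Function('c')(F) = -10 (Function('c')(F) = Add(7, -17) = -10)
Function('E')(r) = Mul(5, r) (Function('E')(r) = Add(Mul(4, r), r) = Mul(5, r))
Function('o')(j, v) = Mul(5, j, v) (Function('o')(j, v) = Mul(Mul(5, v), j) = Mul(5, j, v))
Function('k')(p) = Mul(Pow(111, Rational(1, 2)), Pow(p, Rational(1, 2))) (Function('k')(p) = Pow(Add(p, Mul(5, p, 22)), Rational(1, 2)) = Pow(Add(p, Mul(110, p)), Rational(1, 2)) = Pow(Mul(111, p), Rational(1, 2)) = Mul(Pow(111, Rational(1, 2)), Pow(p, Rational(1, 2))))
Add(Function('k')(Function('c')(Add(12, -17))), Mul(-1, 2196198)) = Add(Mul(Pow(111, Rational(1, 2)), Pow(-10, Rational(1, 2))), Mul(-1, 2196198)) = Add(Mul(Pow(111, Rational(1, 2)), Mul(I, Pow(10, Rational(1, 2)))), -2196198) = Add(Mul(I, Pow(1110, Rational(1, 2))), -2196198) = Add(-2196198, Mul(I, Pow(1110, Rational(1, 2))))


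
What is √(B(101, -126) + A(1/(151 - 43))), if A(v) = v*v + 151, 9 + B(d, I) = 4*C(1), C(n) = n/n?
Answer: √1702945/108 ≈ 12.083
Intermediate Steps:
C(n) = 1
B(d, I) = -5 (B(d, I) = -9 + 4*1 = -9 + 4 = -5)
A(v) = 151 + v² (A(v) = v² + 151 = 151 + v²)
√(B(101, -126) + A(1/(151 - 43))) = √(-5 + (151 + (1/(151 - 43))²)) = √(-5 + (151 + (1/108)²)) = √(-5 + (151 + 1/11664)) = √(-5 + 1761265/11664) = √(1702945/11664) = √1702945/108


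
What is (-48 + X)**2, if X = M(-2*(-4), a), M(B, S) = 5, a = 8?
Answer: 1849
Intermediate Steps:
X = 5
(-48 + X)**2 = (-48 + 5)**2 = (-43)**2 = 1849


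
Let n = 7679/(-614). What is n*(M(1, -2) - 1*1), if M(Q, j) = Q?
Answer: 0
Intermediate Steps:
n = -7679/614 (n = 7679*(-1/614) = -7679/614 ≈ -12.507)
n*(M(1, -2) - 1*1) = -7679*(1 - 1*1)/614 = -7679*(1 - 1)/614 = -7679/614*0 = 0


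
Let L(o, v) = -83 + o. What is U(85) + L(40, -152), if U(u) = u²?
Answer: 7182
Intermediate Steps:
U(85) + L(40, -152) = 85² + (-83 + 40) = 7225 - 43 = 7182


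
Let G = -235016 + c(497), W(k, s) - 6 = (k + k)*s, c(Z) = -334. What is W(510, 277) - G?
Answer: 517896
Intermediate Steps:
W(k, s) = 6 + 2*k*s (W(k, s) = 6 + (k + k)*s = 6 + (2*k)*s = 6 + 2*k*s)
G = -235350 (G = -235016 - 334 = -235350)
W(510, 277) - G = (6 + 2*510*277) - 1*(-235350) = (6 + 282540) + 235350 = 282546 + 235350 = 517896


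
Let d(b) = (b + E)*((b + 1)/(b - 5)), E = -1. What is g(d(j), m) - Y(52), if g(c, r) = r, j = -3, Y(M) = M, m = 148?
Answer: 96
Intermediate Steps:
d(b) = (1 + b)*(-1 + b)/(-5 + b) (d(b) = (b - 1)*((b + 1)/(b - 5)) = (-1 + b)*((1 + b)/(-5 + b)) = (1 + b)*(-1 + b)/(-5 + b))
g(d(j), m) - Y(52) = 148 - 1*52 = 148 - 52 = 96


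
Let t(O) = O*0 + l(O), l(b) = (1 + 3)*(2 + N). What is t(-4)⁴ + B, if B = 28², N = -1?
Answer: 1040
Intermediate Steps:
l(b) = 4 (l(b) = (1 + 3)*(2 - 1) = 4*1 = 4)
B = 784
t(O) = 4 (t(O) = O*0 + 4 = 0 + 4 = 4)
t(-4)⁴ + B = 4⁴ + 784 = 256 + 784 = 1040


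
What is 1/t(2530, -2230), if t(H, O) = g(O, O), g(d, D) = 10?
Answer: 1/10 ≈ 0.10000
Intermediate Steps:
t(H, O) = 10
1/t(2530, -2230) = 1/10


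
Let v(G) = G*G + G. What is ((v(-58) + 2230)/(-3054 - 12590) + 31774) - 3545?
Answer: 110402235/3911 ≈ 28229.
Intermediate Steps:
v(G) = G + G² (v(G) = G² + G = G + G²)
((v(-58) + 2230)/(-3054 - 12590) + 31774) - 3545 = ((-58*(1 - 58) + 2230)/(-3054 - 12590) + 31774) - 3545 = ((-58*(-57) + 2230)/(-15644) + 31774) - 3545 = ((3306 + 2230)*(-1/15644) + 31774) - 3545 = (5536*(-1/15644) + 31774) - 3545 = (-1384/3911 + 31774) - 3545 = 124266730/3911 - 3545 = 110402235/3911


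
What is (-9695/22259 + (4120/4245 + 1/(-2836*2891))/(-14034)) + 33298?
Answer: 72403839558382713899467/2174448519396221544 ≈ 33298.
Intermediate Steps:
(-9695/22259 + (4120/4245 + 1/(-2836*2891))/(-14034)) + 33298 = (-9695*1/22259 + (4120*(1/4245) - 1/2836*1/2891)*(-1/14034)) + 33298 = (-9695/22259 + (824/849 - 1/8198876)*(-1/14034)) + 33298 = (-9695/22259 + (6755872975/6960845724)*(-1/14034)) + 33298 = (-9695/22259 - 6755872975/97688508890616) + 33298 = -947240472671072645/2174448519396221544 + 33298 = 72403839558382713899467/2174448519396221544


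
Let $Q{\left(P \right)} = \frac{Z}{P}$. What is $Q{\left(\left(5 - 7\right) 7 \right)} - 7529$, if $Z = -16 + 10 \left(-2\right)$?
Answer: $- \frac{52685}{7} \approx -7526.4$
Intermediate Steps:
$Z = -36$ ($Z = -16 - 20 = -36$)
$Q{\left(P \right)} = - \frac{36}{P}$
$Q{\left(\left(5 - 7\right) 7 \right)} - 7529 = - \frac{36}{\left(5 - 7\right) 7} - 7529 = - \frac{36}{\left(-2\right) 7} - 7529 = - \frac{36}{-14} - 7529 = \left(-36\right) \left(- \frac{1}{14}\right) - 7529 = \frac{18}{7} - 7529 = - \frac{52685}{7}$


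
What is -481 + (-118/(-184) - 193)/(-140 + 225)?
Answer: -222301/460 ≈ -483.26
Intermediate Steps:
-481 + (-118/(-184) - 193)/(-140 + 225) = -481 + (-118*(-1/184) - 193)/85 = -481 + (59/92 - 193)*(1/85) = -481 - 17697/92*1/85 = -481 - 1041/460 = -222301/460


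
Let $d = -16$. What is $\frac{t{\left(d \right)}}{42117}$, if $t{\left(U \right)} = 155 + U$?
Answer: $\frac{1}{303} \approx 0.0033003$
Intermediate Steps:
$\frac{t{\left(d \right)}}{42117} = \frac{155 - 16}{42117} = 139 \cdot \frac{1}{42117} = \frac{1}{303}$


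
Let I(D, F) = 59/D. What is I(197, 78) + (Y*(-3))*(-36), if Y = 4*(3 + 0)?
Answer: 255371/197 ≈ 1296.3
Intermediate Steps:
Y = 12 (Y = 4*3 = 12)
I(197, 78) + (Y*(-3))*(-36) = 59/197 + (12*(-3))*(-36) = 59*(1/197) - 36*(-36) = 59/197 + 1296 = 255371/197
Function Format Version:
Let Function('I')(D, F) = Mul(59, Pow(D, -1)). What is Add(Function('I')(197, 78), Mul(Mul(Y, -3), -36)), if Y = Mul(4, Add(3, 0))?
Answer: Rational(255371, 197) ≈ 1296.3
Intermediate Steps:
Y = 12 (Y = Mul(4, 3) = 12)
Add(Function('I')(197, 78), Mul(Mul(Y, -3), -36)) = Add(Mul(59, Pow(197, -1)), Mul(Mul(12, -3), -36)) = Add(Mul(59, Rational(1, 197)), Mul(-36, -36)) = Add(Rational(59, 197), 1296) = Rational(255371, 197)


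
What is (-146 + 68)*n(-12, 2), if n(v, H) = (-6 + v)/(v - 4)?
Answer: -351/4 ≈ -87.750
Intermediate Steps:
n(v, H) = (-6 + v)/(-4 + v)
(-146 + 68)*n(-12, 2) = (-146 + 68)*((-6 - 12)/(-4 - 12)) = -78*(-18)/(-16) = -(-39)*(-18)/8 = -78*9/8 = -351/4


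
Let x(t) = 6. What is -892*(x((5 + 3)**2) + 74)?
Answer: -71360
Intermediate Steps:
-892*(x((5 + 3)**2) + 74) = -892*(6 + 74) = -892*80 = -71360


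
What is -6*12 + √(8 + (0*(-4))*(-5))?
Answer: -72 + 2*√2 ≈ -69.172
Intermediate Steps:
-6*12 + √(8 + (0*(-4))*(-5)) = -72 + √(8 + 0*(-5)) = -72 + √(8 + 0) = -72 + √8 = -72 + 2*√2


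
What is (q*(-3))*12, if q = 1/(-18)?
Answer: 2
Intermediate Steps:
q = -1/18 ≈ -0.055556
(q*(-3))*12 = -1/18*(-3)*12 = (1/6)*12 = 2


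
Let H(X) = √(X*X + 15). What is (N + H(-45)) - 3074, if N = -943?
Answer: -4017 + 2*√510 ≈ -3971.8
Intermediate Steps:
H(X) = √(15 + X²) (H(X) = √(X² + 15) = √(15 + X²))
(N + H(-45)) - 3074 = (-943 + √(15 + (-45)²)) - 3074 = (-943 + √(15 + 2025)) - 3074 = (-943 + √2040) - 3074 = (-943 + 2*√510) - 3074 = -4017 + 2*√510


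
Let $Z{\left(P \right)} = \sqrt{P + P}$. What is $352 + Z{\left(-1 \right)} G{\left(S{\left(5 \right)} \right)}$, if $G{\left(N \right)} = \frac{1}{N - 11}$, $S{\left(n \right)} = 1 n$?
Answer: $352 - \frac{i \sqrt{2}}{6} \approx 352.0 - 0.2357 i$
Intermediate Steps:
$Z{\left(P \right)} = \sqrt{2} \sqrt{P}$ ($Z{\left(P \right)} = \sqrt{2 P} = \sqrt{2} \sqrt{P}$)
$S{\left(n \right)} = n$
$G{\left(N \right)} = \frac{1}{-11 + N}$
$352 + Z{\left(-1 \right)} G{\left(S{\left(5 \right)} \right)} = 352 + \frac{\sqrt{2} \sqrt{-1}}{-11 + 5} = 352 + \frac{\sqrt{2} i}{-6} = 352 + i \sqrt{2} \left(- \frac{1}{6}\right) = 352 - \frac{i \sqrt{2}}{6}$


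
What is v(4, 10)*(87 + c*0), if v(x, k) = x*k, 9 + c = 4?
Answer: 3480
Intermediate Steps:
c = -5 (c = -9 + 4 = -5)
v(x, k) = k*x
v(4, 10)*(87 + c*0) = (10*4)*(87 - 5*0) = 40*(87 + 0) = 40*87 = 3480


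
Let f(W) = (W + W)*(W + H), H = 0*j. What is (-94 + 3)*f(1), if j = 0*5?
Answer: -182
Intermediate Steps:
j = 0
H = 0 (H = 0*0 = 0)
f(W) = 2*W² (f(W) = (W + W)*(W + 0) = (2*W)*W = 2*W²)
(-94 + 3)*f(1) = (-94 + 3)*(2*1²) = -182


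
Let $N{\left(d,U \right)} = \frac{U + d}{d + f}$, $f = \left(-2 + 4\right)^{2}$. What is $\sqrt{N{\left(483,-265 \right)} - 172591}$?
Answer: $\frac{i \sqrt{40933128713}}{487} \approx 415.44 i$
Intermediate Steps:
$f = 4$ ($f = 2^{2} = 4$)
$N{\left(d,U \right)} = \frac{U + d}{4 + d}$ ($N{\left(d,U \right)} = \frac{U + d}{d + 4} = \frac{U + d}{4 + d}$)
$\sqrt{N{\left(483,-265 \right)} - 172591} = \sqrt{\frac{-265 + 483}{4 + 483} - 172591} = \sqrt{\frac{1}{487} \cdot 218 - 172591} = \sqrt{\frac{218}{487} - 172591} = \sqrt{- \frac{84051599}{487}} = \frac{i \sqrt{40933128713}}{487}$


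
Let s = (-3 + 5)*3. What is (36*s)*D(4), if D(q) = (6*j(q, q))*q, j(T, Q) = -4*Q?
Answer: -82944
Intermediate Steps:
D(q) = -24*q**2 (D(q) = (6*(-4*q))*q = (-24*q)*q = -24*q**2)
s = 6 (s = 2*3 = 6)
(36*s)*D(4) = (36*6)*(-24*4**2) = 216*(-24*16) = 216*(-384) = -82944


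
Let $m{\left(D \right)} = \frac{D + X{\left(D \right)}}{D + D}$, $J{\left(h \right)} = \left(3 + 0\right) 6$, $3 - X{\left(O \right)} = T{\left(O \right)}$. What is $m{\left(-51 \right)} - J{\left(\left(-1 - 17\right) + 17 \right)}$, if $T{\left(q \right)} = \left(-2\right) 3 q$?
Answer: $- \frac{247}{17} \approx -14.529$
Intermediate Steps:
$T{\left(q \right)} = - 6 q$
$X{\left(O \right)} = 3 + 6 O$ ($X{\left(O \right)} = 3 - - 6 O = 3 + 6 O$)
$J{\left(h \right)} = 18$ ($J{\left(h \right)} = 3 \cdot 6 = 18$)
$m{\left(D \right)} = \frac{3 + 7 D}{2 D}$ ($m{\left(D \right)} = \frac{D + \left(3 + 6 D\right)}{D + D} = \frac{3 + 7 D}{2 D}$)
$m{\left(-51 \right)} - J{\left(\left(-1 - 17\right) + 17 \right)} = \frac{3 + 7 \left(-51\right)}{2 \left(-51\right)} - 18 = \frac{1}{2} \left(- \frac{1}{51}\right) \left(3 - 357\right) - 18 = \frac{1}{2} \left(- \frac{1}{51}\right) \left(-354\right) - 18 = \frac{59}{17} - 18 = - \frac{247}{17}$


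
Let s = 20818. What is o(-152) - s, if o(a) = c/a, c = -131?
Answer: -3164205/152 ≈ -20817.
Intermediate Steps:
o(a) = -131/a
o(-152) - s = -131/(-152) - 1*20818 = -131*(-1/152) - 20818 = 131/152 - 20818 = -3164205/152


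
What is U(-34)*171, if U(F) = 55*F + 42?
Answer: -312588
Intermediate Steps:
U(F) = 42 + 55*F
U(-34)*171 = (42 + 55*(-34))*171 = (42 - 1870)*171 = -1828*171 = -312588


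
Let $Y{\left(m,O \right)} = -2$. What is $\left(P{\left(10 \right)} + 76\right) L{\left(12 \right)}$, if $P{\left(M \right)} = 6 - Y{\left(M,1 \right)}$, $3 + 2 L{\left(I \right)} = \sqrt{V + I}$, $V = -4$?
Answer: $-126 + 84 \sqrt{2} \approx -7.2061$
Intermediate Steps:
$L{\left(I \right)} = - \frac{3}{2} + \frac{\sqrt{-4 + I}}{2}$
$P{\left(M \right)} = 8$ ($P{\left(M \right)} = 6 - -2 = 6 + 2 = 8$)
$\left(P{\left(10 \right)} + 76\right) L{\left(12 \right)} = \left(8 + 76\right) \left(- \frac{3}{2} + \frac{\sqrt{-4 + 12}}{2}\right) = 84 \left(- \frac{3}{2} + \frac{\sqrt{8}}{2}\right) = 84 \left(- \frac{3}{2} + \frac{2 \sqrt{2}}{2}\right) = 84 \left(- \frac{3}{2} + \sqrt{2}\right) = -126 + 84 \sqrt{2}$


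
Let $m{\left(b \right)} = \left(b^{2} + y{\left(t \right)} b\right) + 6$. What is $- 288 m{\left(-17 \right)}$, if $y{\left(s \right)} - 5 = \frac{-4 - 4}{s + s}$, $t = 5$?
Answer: $- \frac{321984}{5} \approx -64397.0$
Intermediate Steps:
$y{\left(s \right)} = 5 - \frac{4}{s}$ ($y{\left(s \right)} = 5 + \frac{-4 - 4}{s + s} = 5 - \frac{8}{2 s} = 5 - 8 \frac{1}{2 s} = 5 - \frac{4}{s}$)
$m{\left(b \right)} = 6 + b^{2} + \frac{21 b}{5}$ ($m{\left(b \right)} = \left(b^{2} + \left(5 - \frac{4}{5}\right) b\right) + 6 = \left(b^{2} + \frac{21 b}{5}\right) + 6 = 6 + b^{2} + \frac{21 b}{5}$)
$- 288 m{\left(-17 \right)} = - 288 \left(6 + \left(-17\right)^{2} + \frac{21}{5} \left(-17\right)\right) = - 288 \left(6 + 289 - \frac{357}{5}\right) = \left(-288\right) \frac{1118}{5} = - \frac{321984}{5}$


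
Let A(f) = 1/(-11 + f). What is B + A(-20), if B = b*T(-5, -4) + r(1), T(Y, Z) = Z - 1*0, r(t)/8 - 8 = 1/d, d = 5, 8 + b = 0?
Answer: 15123/155 ≈ 97.568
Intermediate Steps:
b = -8 (b = -8 + 0 = -8)
r(t) = 328/5 (r(t) = 64 + 8/5 = 328/5)
T(Y, Z) = Z (T(Y, Z) = Z + 0 = Z)
B = 488/5 (B = -8*(-4) + 328/5 = 32 + 328/5 = 488/5 ≈ 97.600)
B + A(-20) = 488/5 + 1/(-11 - 20) = 488/5 + 1/(-31) = 488/5 - 1/31 = 15123/155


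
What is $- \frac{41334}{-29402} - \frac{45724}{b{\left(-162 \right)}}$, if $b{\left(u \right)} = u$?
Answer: $\frac{337768289}{1190781} \approx 283.65$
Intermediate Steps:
$- \frac{41334}{-29402} - \frac{45724}{b{\left(-162 \right)}} = - \frac{41334}{-29402} - \frac{45724}{-162} = \left(-41334\right) \left(- \frac{1}{29402}\right) - - \frac{22862}{81} = \frac{20667}{14701} + \frac{22862}{81} = \frac{337768289}{1190781}$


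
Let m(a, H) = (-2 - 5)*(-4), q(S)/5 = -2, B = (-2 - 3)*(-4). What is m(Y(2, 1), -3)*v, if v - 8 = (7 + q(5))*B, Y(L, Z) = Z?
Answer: -1456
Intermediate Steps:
B = 20 (B = -5*(-4) = 20)
q(S) = -10 (q(S) = 5*(-2) = -10)
m(a, H) = 28 (m(a, H) = -7*(-4) = 28)
v = -52 (v = 8 + (7 - 10)*20 = 8 - 3*20 = 8 - 60 = -52)
m(Y(2, 1), -3)*v = 28*(-52) = -1456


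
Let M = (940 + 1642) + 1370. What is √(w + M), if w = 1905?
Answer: √5857 ≈ 76.531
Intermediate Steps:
M = 3952 (M = 2582 + 1370 = 3952)
√(w + M) = √(1905 + 3952) = √5857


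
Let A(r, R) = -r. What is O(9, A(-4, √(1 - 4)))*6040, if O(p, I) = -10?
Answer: -60400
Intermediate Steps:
O(9, A(-4, √(1 - 4)))*6040 = -10*6040 = -60400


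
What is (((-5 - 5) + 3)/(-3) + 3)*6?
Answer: 32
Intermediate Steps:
(((-5 - 5) + 3)/(-3) + 3)*6 = ((-10 + 3)*(-⅓) + 3)*6 = (-7*(-⅓) + 3)*6 = (7/3 + 3)*6 = (16/3)*6 = 32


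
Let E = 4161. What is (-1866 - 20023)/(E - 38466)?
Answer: 21889/34305 ≈ 0.63807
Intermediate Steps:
(-1866 - 20023)/(E - 38466) = (-1866 - 20023)/(4161 - 38466) = -21889/(-34305) = -21889*(-1/34305) = 21889/34305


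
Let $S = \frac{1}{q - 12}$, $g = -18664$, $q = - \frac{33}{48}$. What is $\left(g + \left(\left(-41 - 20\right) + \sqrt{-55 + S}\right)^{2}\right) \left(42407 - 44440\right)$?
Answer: $\frac{6189692130}{203} + \frac{248026 i \sqrt{2269743}}{203} \approx 3.0491 \cdot 10^{7} + 1.8407 \cdot 10^{6} i$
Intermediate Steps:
$q = - \frac{11}{16}$ ($q = \left(-33\right) \frac{1}{48} = - \frac{11}{16} \approx -0.6875$)
$S = - \frac{16}{203}$ ($S = \frac{1}{- \frac{11}{16} - 12} = \frac{1}{- \frac{203}{16}} = - \frac{16}{203} \approx -0.078818$)
$\left(g + \left(\left(-41 - 20\right) + \sqrt{-55 + S}\right)^{2}\right) \left(42407 - 44440\right) = \left(-18664 + \left(\left(-41 - 20\right) + \sqrt{-55 - \frac{16}{203}}\right)^{2}\right) \left(42407 - 44440\right) = \left(-18664 + \left(\left(-41 - 20\right) + \sqrt{- \frac{11181}{203}}\right)^{2}\right) \left(-2033\right) = \left(-18664 + \left(-61 + \frac{i \sqrt{2269743}}{203}\right)^{2}\right) \left(-2033\right) = 37943912 - 2033 \left(-61 + \frac{i \sqrt{2269743}}{203}\right)^{2}$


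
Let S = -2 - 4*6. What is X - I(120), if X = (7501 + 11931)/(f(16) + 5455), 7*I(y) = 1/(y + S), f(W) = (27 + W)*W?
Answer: 12780113/4042094 ≈ 3.1618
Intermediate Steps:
f(W) = W*(27 + W)
S = -26 (S = -2 - 24 = -26)
I(y) = 1/(7*(-26 + y)) (I(y) = 1/(7*(y - 26)) = 1/(7*(-26 + y)))
X = 19432/6143 (X = (7501 + 11931)/(16*(27 + 16) + 5455) = 19432/(16*43 + 5455) = 19432/(688 + 5455) = 19432/6143 ≈ 3.1633)
X - I(120) = 19432/6143 - 1/(7*(-26 + 120)) = 19432/6143 - 1/(7*94) = 19432/6143 - 1*1/658 = 19432/6143 - 1/658 = 12780113/4042094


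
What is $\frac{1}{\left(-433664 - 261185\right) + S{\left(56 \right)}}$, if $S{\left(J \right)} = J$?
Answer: $- \frac{1}{694793} \approx -1.4393 \cdot 10^{-6}$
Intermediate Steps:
$\frac{1}{\left(-433664 - 261185\right) + S{\left(56 \right)}} = \frac{1}{\left(-433664 - 261185\right) + 56} = \frac{1}{-694849 + 56} = \frac{1}{-694793} = - \frac{1}{694793}$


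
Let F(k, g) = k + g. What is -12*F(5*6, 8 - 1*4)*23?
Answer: -9384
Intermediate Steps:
F(k, g) = g + k
-12*F(5*6, 8 - 1*4)*23 = -12*((8 - 1*4) + 5*6)*23 = -12*((8 - 4) + 30)*23 = -12*(4 + 30)*23 = -12*34*23 = -408*23 = -9384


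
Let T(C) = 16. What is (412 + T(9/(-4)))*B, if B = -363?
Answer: -155364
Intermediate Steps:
(412 + T(9/(-4)))*B = (412 + 16)*(-363) = 428*(-363) = -155364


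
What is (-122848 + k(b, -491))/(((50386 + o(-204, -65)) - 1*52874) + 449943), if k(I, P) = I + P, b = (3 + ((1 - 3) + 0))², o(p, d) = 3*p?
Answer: -123338/446843 ≈ -0.27602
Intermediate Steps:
b = 1 (b = (3 + (-2 + 0))² = (3 - 2)² = 1² = 1)
(-122848 + k(b, -491))/(((50386 + o(-204, -65)) - 1*52874) + 449943) = (-122848 + (1 - 491))/(((50386 + 3*(-204)) - 1*52874) + 449943) = (-122848 - 490)/(((50386 - 612) - 52874) + 449943) = -123338/((49774 - 52874) + 449943) = -123338/(-3100 + 449943) = -123338/446843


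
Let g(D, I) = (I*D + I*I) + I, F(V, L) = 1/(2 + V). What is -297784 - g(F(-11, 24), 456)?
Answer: -1518376/3 ≈ -5.0613e+5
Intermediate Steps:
g(D, I) = I + I² + D*I (g(D, I) = (D*I + I²) + I = (I² + D*I) + I = I + I² + D*I)
-297784 - g(F(-11, 24), 456) = -297784 - 456*(1 + 1/(2 - 11) + 456) = -297784 - 456*(1 + 1/(-9) + 456) = -297784 - 456*(1 - ⅑ + 456) = -297784 - 456*4112/9 = -297784 - 1*625024/3 = -297784 - 625024/3 = -1518376/3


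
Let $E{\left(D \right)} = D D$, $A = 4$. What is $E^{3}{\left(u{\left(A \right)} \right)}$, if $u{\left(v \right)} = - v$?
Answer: $4096$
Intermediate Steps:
$E{\left(D \right)} = D^{2}$
$E^{3}{\left(u{\left(A \right)} \right)} = \left(\left(\left(-1\right) 4\right)^{2}\right)^{3} = \left(\left(-4\right)^{2}\right)^{3} = 16^{3} = 4096$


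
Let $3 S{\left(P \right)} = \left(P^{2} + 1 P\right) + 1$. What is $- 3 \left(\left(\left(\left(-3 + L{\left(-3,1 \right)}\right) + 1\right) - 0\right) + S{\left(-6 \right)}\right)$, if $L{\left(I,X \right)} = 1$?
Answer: $-28$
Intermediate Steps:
$S{\left(P \right)} = \frac{1}{3} + \frac{P}{3} + \frac{P^{2}}{3}$ ($S{\left(P \right)} = \frac{\left(P^{2} + 1 P\right) + 1}{3} = \frac{\left(P^{2} + P\right) + 1}{3} = \frac{\left(P + P^{2}\right) + 1}{3} = \frac{1 + P + P^{2}}{3} = \frac{1}{3} + \frac{P}{3} + \frac{P^{2}}{3}$)
$- 3 \left(\left(\left(\left(-3 + L{\left(-3,1 \right)}\right) + 1\right) - 0\right) + S{\left(-6 \right)}\right) = - 3 \left(\left(\left(\left(-3 + 1\right) + 1\right) - 0\right) + \left(\frac{1}{3} + \frac{1}{3} \left(-6\right) + \frac{\left(-6\right)^{2}}{3}\right)\right) = - 3 \left(\left(\left(-2 + 1\right) + 0\right) + \left(\frac{1}{3} - 2 + \frac{1}{3} \cdot 36\right)\right) = - 3 \left(\left(-1 + 0\right) + \left(\frac{1}{3} - 2 + 12\right)\right) = - 3 \left(-1 + \frac{31}{3}\right) = \left(-3\right) \frac{28}{3} = -28$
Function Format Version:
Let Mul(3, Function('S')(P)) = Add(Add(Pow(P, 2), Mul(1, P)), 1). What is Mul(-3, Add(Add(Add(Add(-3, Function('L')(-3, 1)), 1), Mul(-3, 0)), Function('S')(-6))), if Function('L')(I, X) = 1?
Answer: -28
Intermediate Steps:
Function('S')(P) = Add(Rational(1, 3), Mul(Rational(1, 3), P), Mul(Rational(1, 3), Pow(P, 2))) (Function('S')(P) = Mul(Rational(1, 3), Add(Add(Pow(P, 2), Mul(1, P)), 1)) = Mul(Rational(1, 3), Add(Add(Pow(P, 2), P), 1)) = Mul(Rational(1, 3), Add(Add(P, Pow(P, 2)), 1)) = Mul(Rational(1, 3), Add(1, P, Pow(P, 2))) = Add(Rational(1, 3), Mul(Rational(1, 3), P), Mul(Rational(1, 3), Pow(P, 2))))
Mul(-3, Add(Add(Add(Add(-3, Function('L')(-3, 1)), 1), Mul(-3, 0)), Function('S')(-6))) = Mul(-3, Add(Add(Add(Add(-3, 1), 1), Mul(-3, 0)), Add(Rational(1, 3), Mul(Rational(1, 3), -6), Mul(Rational(1, 3), Pow(-6, 2))))) = Mul(-3, Add(Add(Add(-2, 1), 0), Add(Rational(1, 3), -2, Mul(Rational(1, 3), 36)))) = Mul(-3, Add(Add(-1, 0), Add(Rational(1, 3), -2, 12))) = Mul(-3, Add(-1, Rational(31, 3))) = Mul(-3, Rational(28, 3)) = -28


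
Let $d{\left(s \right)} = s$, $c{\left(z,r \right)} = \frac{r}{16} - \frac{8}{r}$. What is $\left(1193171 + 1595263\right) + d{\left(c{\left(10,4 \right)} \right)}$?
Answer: $\frac{11153729}{4} \approx 2.7884 \cdot 10^{6}$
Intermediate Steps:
$c{\left(z,r \right)} = - \frac{8}{r} + \frac{r}{16}$ ($c{\left(z,r \right)} = r \frac{1}{16} - \frac{8}{r} = \frac{r}{16} - \frac{8}{r} = - \frac{8}{r} + \frac{r}{16}$)
$\left(1193171 + 1595263\right) + d{\left(c{\left(10,4 \right)} \right)} = \left(1193171 + 1595263\right) + \left(- \frac{8}{4} + \frac{1}{16} \cdot 4\right) = 2788434 + \left(\left(-8\right) \frac{1}{4} + \frac{1}{4}\right) = 2788434 + \left(-2 + \frac{1}{4}\right) = 2788434 - \frac{7}{4} = \frac{11153729}{4}$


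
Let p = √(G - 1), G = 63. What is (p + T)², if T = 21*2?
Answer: (42 + √62)² ≈ 2487.4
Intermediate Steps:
T = 42
p = √62 (p = √(63 - 1) = √62 ≈ 7.8740)
(p + T)² = (√62 + 42)² = (42 + √62)²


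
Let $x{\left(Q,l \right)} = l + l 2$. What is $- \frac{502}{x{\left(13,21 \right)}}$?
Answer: $- \frac{502}{63} \approx -7.9683$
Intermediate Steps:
$x{\left(Q,l \right)} = 3 l$ ($x{\left(Q,l \right)} = l + 2 l = 3 l$)
$- \frac{502}{x{\left(13,21 \right)}} = - \frac{502}{3 \cdot 21} = - \frac{502}{63}$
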